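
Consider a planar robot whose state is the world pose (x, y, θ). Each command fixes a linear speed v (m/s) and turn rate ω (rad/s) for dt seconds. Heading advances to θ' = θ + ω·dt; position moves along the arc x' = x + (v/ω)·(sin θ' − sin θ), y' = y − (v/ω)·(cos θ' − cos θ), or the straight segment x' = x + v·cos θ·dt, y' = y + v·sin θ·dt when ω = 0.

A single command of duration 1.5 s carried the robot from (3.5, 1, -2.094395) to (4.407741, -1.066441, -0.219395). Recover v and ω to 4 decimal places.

v = 1.7500, ω = 1.2500

Δθ = -0.219395 − -2.094395 = 1.875000
ω = Δθ/dt = 1.875000/1.5 = 1.2500
R = −Δy/(cos θ' − cos θ) = 1.4000
v = R·ω = 1.4000·1.2500 = 1.7500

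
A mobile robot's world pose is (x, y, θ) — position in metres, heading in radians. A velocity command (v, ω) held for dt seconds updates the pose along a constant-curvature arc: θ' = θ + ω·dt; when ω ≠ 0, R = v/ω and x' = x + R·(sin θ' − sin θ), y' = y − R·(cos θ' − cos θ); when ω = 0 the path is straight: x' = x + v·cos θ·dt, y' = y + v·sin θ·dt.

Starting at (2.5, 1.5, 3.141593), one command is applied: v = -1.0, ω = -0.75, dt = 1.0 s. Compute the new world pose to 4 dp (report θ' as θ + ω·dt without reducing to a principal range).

(3.4089, 1.1423, 2.3916)

θ' = 3.1416 + -0.75·1.0 = 2.3916
R = v/ω = -1.0/-0.75 = 1.3333
x' = 2.5 + 1.3333·(sin 2.3916 − sin 3.1416) = 3.4089
y' = 1.5 − 1.3333·(cos 2.3916 − cos 3.1416) = 1.1423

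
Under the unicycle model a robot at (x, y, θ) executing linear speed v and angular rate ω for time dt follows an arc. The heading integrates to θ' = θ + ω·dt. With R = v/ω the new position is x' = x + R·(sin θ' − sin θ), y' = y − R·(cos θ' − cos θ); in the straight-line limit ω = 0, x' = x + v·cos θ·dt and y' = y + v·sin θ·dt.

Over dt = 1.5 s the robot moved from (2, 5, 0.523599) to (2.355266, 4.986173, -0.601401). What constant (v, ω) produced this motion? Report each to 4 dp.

Δθ = -0.601401 − 0.523599 = -1.125000
ω = Δθ/dt = -1.125000/1.5 = -0.7500
R = Δx/(sin θ' − sin θ) = -0.3333
v = R·ω = -0.3333·-0.7500 = 0.2500

v = 0.2500, ω = -0.7500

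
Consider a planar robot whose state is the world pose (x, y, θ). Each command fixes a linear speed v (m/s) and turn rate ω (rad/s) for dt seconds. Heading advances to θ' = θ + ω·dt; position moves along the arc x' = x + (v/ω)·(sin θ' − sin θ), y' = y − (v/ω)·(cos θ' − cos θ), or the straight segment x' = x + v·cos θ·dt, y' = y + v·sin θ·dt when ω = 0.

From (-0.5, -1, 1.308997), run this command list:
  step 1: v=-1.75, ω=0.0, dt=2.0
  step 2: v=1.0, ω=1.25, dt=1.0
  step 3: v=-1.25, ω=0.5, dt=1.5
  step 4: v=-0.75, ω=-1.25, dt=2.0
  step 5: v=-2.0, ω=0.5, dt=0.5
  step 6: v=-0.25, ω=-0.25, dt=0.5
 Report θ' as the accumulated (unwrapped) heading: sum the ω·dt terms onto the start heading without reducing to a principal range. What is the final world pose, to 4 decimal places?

(-0.0732, -5.7956, 0.9340)

step 1: θ'=1.3090 (straight) → pose (-1.4059, -4.3807, 1.3090)
step 2: θ'=2.5590 (R=0.8000) → pose (-1.7385, -3.5057, 2.5590)
step 3: θ'=3.3090 (R=-2.5000) → pose (0.0536, -3.8831, 3.3090)
step 4: θ'=0.8090 (R=0.6000) → pose (0.5877, -4.8889, 0.8090)
step 5: θ'=1.0590 (R=-4.0000) → pose (-0.0054, -5.6908, 1.0590)
step 6: θ'=0.9340 (R=1.0000) → pose (-0.0732, -5.7956, 0.9340)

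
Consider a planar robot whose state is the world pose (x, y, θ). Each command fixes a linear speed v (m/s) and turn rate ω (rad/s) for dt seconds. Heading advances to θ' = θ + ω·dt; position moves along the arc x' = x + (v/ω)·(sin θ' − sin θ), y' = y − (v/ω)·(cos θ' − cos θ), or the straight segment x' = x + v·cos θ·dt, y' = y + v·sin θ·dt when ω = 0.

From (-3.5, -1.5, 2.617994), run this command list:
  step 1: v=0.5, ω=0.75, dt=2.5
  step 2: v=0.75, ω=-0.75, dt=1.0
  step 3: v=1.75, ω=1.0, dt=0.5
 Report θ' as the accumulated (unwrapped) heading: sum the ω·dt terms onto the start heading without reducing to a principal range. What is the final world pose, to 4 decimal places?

(-5.4648, -3.1905, 4.2430)

step 1: θ'=4.4930 (R=0.6667) → pose (-4.4840, -1.9323, 4.4930)
step 2: θ'=3.7430 (R=-1.0000) → pose (-4.8943, -2.5392, 3.7430)
step 3: θ'=4.2430 (R=1.7500) → pose (-5.4648, -3.1905, 4.2430)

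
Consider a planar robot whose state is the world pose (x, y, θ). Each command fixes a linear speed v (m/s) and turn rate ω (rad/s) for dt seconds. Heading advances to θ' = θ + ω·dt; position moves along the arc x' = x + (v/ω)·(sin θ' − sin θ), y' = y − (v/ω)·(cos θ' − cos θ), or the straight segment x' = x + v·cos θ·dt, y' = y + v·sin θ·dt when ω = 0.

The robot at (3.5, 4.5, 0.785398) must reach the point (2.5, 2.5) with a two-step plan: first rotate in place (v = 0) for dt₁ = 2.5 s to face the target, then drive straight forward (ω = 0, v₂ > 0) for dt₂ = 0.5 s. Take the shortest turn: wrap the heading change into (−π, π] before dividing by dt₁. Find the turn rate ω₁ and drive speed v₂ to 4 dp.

ω₁ = -1.1279, v₂ = 4.4721

heading to target = atan2(2.5−4.5, 2.5−3.5) = -2.0344
Δθ = wrap(-2.0344 − 0.7854) = -2.8198; ω₁ = Δθ/dt₁ = -1.1279
distance = √((2.5−3.5)² + (2.5−4.5)²) = 2.2361; v₂ = distance/dt₂ = 4.4721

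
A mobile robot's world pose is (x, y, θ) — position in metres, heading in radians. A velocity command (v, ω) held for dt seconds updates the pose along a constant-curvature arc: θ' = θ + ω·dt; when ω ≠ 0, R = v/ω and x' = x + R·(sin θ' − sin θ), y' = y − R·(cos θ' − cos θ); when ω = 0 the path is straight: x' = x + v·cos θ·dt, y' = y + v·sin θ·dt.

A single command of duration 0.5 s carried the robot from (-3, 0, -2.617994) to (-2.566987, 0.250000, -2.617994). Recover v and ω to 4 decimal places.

Δθ = -2.617994 − -2.617994 = 0.000000
ω = Δθ/dt = 0.000000/0.5 = 0.0000
ω = 0 → v = (Δx·cos θ + Δy·sin θ)/dt = -1.0000

v = -1.0000, ω = 0.0000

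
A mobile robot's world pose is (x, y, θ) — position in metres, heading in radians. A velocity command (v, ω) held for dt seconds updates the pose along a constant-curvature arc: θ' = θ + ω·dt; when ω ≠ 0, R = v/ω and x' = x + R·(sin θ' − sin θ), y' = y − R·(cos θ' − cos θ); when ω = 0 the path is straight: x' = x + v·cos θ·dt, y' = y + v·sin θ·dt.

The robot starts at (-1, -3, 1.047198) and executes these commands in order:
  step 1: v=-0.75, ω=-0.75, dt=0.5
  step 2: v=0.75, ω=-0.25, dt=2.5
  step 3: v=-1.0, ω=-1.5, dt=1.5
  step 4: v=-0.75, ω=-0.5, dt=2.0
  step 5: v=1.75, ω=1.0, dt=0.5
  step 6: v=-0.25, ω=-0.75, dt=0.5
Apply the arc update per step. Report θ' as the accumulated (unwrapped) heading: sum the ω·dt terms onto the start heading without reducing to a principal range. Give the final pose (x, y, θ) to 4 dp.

step 1: θ'=0.6722 (R=1.0000) → pose (-1.2433, -3.2825, 0.6722)
step 2: θ'=0.0472 (R=-3.0000) → pose (0.4833, -2.6332, 0.0472)
step 3: θ'=-2.2028 (R=0.6667) → pose (-0.0861, -1.5734, -2.2028)
step 4: θ'=-3.2028 (R=1.5000) → pose (1.2159, -0.9623, -3.2028)
step 5: θ'=-2.7028 (R=1.7500) → pose (0.3654, -1.1249, -2.7028)
step 6: θ'=-3.0778 (R=0.3333) → pose (0.4858, -1.0940, -3.0778)

(0.4858, -1.0940, -3.0778)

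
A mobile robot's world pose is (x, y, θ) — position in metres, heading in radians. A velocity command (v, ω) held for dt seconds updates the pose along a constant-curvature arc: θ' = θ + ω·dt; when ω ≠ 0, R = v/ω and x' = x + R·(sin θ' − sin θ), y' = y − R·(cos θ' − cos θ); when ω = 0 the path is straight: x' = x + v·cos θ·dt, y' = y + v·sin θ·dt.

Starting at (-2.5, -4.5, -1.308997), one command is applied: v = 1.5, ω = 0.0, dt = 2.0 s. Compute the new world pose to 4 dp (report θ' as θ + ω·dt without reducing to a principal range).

θ' = -1.3090 + 0.0·2.0 = -1.3090
ω = 0 → straight: x' = -2.5 + 1.5·cos(-1.3090)·2.0 = -1.7235
y' = -4.5 + 1.5·sin(-1.3090)·2.0 = -7.3978

(-1.7235, -7.3978, -1.3090)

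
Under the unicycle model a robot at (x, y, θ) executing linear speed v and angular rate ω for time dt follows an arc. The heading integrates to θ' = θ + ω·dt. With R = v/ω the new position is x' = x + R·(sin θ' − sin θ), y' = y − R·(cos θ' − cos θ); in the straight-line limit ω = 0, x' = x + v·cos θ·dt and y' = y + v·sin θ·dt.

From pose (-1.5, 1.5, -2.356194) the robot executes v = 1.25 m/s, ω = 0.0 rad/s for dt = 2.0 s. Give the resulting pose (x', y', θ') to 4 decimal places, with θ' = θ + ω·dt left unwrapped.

(-3.2678, -0.2678, -2.3562)

θ' = -2.3562 + 0.0·2.0 = -2.3562
ω = 0 → straight: x' = -1.5 + 1.25·cos(-2.3562)·2.0 = -3.2678
y' = 1.5 + 1.25·sin(-2.3562)·2.0 = -0.2678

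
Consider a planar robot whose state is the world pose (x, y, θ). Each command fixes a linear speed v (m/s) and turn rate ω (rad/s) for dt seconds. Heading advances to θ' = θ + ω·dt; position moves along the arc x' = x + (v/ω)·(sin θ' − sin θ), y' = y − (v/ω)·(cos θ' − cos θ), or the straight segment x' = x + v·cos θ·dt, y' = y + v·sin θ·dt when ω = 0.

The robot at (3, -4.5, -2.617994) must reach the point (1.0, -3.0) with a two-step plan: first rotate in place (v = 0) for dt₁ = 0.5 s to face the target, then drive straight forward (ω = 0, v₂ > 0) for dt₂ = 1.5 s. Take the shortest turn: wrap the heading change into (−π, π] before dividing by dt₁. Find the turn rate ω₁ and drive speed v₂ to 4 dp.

ω₁ = -2.3342, v₂ = 1.6667

heading to target = atan2(-3−-4.5, 1−3) = 2.4981
Δθ = wrap(2.4981 − -2.6180) = -1.1671; ω₁ = Δθ/dt₁ = -2.3342
distance = √((1−3)² + (-3−-4.5)²) = 2.5000; v₂ = distance/dt₂ = 1.6667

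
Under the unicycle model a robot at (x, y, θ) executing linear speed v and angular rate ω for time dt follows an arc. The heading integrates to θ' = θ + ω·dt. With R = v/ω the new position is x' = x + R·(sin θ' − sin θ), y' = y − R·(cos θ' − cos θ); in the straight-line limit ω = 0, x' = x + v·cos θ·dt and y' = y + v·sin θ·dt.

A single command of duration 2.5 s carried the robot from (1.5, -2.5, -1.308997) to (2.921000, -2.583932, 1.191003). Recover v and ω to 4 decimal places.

v = 0.7500, ω = 1.0000

Δθ = 1.191003 − -1.308997 = 2.500000
ω = Δθ/dt = 2.500000/2.5 = 1.0000
R = Δx/(sin θ' − sin θ) = 0.7500
v = R·ω = 0.7500·1.0000 = 0.7500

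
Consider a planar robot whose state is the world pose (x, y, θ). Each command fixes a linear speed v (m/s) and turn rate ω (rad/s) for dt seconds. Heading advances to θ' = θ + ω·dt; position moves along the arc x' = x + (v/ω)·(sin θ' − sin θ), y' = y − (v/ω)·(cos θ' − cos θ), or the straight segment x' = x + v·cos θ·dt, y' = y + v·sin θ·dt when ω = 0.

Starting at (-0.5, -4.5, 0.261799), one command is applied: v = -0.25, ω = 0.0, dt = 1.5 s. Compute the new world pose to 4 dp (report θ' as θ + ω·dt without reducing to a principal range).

(-0.8622, -4.5971, 0.2618)

θ' = 0.2618 + 0.0·1.5 = 0.2618
ω = 0 → straight: x' = -0.5 + -0.25·cos(0.2618)·1.5 = -0.8622
y' = -4.5 + -0.25·sin(0.2618)·1.5 = -4.5971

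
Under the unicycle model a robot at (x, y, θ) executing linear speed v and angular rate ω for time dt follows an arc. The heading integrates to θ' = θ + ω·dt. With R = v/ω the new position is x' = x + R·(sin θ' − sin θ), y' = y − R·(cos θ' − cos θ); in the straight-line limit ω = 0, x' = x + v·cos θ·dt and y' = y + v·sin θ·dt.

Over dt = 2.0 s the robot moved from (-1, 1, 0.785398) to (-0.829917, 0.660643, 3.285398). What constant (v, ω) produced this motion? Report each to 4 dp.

v = -0.2500, ω = 1.2500

Δθ = 3.285398 − 0.785398 = 2.500000
ω = Δθ/dt = 2.500000/2.0 = 1.2500
R = −Δy/(cos θ' − cos θ) = -0.2000
v = R·ω = -0.2000·1.2500 = -0.2500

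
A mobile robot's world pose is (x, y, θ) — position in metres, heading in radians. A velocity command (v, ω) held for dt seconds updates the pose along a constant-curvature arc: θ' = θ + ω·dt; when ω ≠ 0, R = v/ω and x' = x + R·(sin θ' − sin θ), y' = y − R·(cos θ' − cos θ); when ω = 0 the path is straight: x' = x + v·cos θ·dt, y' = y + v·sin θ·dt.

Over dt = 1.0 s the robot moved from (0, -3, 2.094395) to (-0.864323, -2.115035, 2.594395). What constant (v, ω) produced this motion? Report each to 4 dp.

Δθ = 2.594395 − 2.094395 = 0.500000
ω = Δθ/dt = 0.500000/1.0 = 0.5000
R = −Δy/(cos θ' − cos θ) = 2.5000
v = R·ω = 2.5000·0.5000 = 1.2500

v = 1.2500, ω = 0.5000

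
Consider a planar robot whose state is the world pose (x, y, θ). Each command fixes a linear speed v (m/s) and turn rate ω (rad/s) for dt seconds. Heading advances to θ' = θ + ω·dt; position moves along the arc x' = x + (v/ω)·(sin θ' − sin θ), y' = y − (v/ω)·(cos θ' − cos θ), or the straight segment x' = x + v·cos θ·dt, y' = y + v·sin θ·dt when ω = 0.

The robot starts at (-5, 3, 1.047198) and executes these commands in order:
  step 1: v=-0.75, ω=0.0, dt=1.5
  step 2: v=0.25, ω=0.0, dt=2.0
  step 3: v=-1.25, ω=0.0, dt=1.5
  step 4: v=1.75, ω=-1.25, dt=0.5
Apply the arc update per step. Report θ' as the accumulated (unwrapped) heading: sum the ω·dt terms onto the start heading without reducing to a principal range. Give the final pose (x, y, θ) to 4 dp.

step 1: θ'=1.0472 (straight) → pose (-5.5625, 2.0257, 1.0472)
step 2: θ'=1.0472 (straight) → pose (-5.3125, 2.4587, 1.0472)
step 3: θ'=1.0472 (straight) → pose (-6.2500, 0.8349, 1.0472)
step 4: θ'=0.4222 (R=-1.4000) → pose (-5.6112, 1.4120, 0.4222)

(-5.6112, 1.4120, 0.4222)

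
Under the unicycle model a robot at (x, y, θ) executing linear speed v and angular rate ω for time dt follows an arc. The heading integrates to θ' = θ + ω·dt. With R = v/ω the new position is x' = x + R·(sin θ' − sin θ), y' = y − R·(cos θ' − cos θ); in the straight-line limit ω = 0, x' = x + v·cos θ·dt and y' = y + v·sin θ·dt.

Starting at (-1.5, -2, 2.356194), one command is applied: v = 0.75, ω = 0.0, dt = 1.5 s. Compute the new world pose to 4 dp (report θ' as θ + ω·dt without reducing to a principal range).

θ' = 2.3562 + 0.0·1.5 = 2.3562
ω = 0 → straight: x' = -1.5 + 0.75·cos(2.3562)·1.5 = -2.2955
y' = -2 + 0.75·sin(2.3562)·1.5 = -1.2045

(-2.2955, -1.2045, 2.3562)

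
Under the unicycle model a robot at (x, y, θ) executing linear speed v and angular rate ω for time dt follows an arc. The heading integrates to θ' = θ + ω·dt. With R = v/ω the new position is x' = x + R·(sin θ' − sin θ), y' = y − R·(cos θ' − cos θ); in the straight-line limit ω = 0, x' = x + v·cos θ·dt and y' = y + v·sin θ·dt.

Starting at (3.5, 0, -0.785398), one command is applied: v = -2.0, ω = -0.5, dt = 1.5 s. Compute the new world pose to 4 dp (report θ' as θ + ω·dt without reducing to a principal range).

θ' = -0.7854 + -0.5·1.5 = -1.5354
R = v/ω = -2.0/-0.5 = 4.0000
x' = 3.5 + 4.0000·(sin -1.5354 − sin -0.7854) = 2.3309
y' = 0 − 4.0000·(cos -1.5354 − cos -0.7854) = 2.6869

(2.3309, 2.6869, -1.5354)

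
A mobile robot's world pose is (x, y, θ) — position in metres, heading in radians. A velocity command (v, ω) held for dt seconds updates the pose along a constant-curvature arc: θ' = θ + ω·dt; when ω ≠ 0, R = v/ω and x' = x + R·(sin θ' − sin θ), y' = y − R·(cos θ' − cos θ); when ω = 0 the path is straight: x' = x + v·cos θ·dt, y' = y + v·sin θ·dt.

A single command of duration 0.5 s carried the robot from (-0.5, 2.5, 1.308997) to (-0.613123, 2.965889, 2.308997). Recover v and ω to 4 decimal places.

v = 1.0000, ω = 2.0000

Δθ = 2.308997 − 1.308997 = 1.000000
ω = Δθ/dt = 1.000000/0.5 = 2.0000
R = −Δy/(cos θ' − cos θ) = 0.5000
v = R·ω = 0.5000·2.0000 = 1.0000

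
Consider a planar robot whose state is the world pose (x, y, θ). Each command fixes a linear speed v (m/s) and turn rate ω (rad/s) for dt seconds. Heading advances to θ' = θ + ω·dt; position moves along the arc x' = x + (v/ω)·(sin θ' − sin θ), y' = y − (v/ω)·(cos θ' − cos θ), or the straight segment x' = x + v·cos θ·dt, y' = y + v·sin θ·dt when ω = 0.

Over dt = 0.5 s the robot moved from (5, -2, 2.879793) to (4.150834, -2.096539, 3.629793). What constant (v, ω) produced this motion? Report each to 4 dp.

Δθ = 3.629793 − 2.879793 = 0.750000
ω = Δθ/dt = 0.750000/0.5 = 1.5000
R = Δx/(sin θ' − sin θ) = 1.1667
v = R·ω = 1.1667·1.5000 = 1.7500

v = 1.7500, ω = 1.5000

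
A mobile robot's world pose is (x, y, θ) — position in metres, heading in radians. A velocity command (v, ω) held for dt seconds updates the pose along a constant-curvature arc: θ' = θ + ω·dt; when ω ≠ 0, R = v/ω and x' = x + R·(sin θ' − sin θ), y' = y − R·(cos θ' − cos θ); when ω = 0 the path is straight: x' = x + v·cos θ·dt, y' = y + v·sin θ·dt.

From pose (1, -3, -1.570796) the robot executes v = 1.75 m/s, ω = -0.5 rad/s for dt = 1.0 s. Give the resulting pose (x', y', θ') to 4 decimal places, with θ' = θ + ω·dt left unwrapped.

θ' = -1.5708 + -0.5·1.0 = -2.0708
R = v/ω = 1.75/-0.5 = -3.5000
x' = 1 + -3.5000·(sin -2.0708 − sin -1.5708) = 0.5715
y' = -3 − -3.5000·(cos -2.0708 − cos -1.5708) = -4.6780

(0.5715, -4.6780, -2.0708)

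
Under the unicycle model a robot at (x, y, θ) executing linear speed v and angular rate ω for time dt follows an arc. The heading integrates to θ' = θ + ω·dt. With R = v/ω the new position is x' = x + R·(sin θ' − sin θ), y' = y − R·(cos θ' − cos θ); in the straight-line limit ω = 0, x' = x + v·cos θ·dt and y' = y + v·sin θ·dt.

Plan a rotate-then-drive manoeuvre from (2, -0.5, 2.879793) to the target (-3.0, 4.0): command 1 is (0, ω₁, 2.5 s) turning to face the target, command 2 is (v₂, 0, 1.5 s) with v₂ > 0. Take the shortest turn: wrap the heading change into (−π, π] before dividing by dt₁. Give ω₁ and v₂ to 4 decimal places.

heading to target = atan2(4−-0.5, -3−2) = 2.4088
Δθ = wrap(2.4088 − 2.8798) = -0.4710; ω₁ = Δθ/dt₁ = -0.1884
distance = √((-3−2)² + (4−-0.5)²) = 6.7268; v₂ = distance/dt₂ = 4.4845

ω₁ = -0.1884, v₂ = 4.4845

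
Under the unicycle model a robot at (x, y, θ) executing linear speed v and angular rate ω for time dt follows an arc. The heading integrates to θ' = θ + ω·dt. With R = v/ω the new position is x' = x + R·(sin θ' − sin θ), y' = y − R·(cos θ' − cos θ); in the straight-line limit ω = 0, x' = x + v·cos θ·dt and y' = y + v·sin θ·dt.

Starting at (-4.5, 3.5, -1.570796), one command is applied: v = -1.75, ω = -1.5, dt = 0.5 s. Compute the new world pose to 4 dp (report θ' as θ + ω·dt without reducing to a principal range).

(-4.1870, 4.2952, -2.3208)

θ' = -1.5708 + -1.5·0.5 = -2.3208
R = v/ω = -1.75/-1.5 = 1.1667
x' = -4.5 + 1.1667·(sin -2.3208 − sin -1.5708) = -4.1870
y' = 3.5 − 1.1667·(cos -2.3208 − cos -1.5708) = 4.2952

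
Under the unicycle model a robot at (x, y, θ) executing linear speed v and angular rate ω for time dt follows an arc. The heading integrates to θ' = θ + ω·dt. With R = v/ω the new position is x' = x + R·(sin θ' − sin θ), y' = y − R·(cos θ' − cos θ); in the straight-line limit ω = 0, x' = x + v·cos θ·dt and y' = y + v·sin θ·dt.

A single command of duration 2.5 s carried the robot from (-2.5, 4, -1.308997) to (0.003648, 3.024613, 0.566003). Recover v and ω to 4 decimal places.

Δθ = 0.566003 − -1.308997 = 1.875000
ω = Δθ/dt = 1.875000/2.5 = 0.7500
R = Δx/(sin θ' − sin θ) = 1.6667
v = R·ω = 1.6667·0.7500 = 1.2500

v = 1.2500, ω = 0.7500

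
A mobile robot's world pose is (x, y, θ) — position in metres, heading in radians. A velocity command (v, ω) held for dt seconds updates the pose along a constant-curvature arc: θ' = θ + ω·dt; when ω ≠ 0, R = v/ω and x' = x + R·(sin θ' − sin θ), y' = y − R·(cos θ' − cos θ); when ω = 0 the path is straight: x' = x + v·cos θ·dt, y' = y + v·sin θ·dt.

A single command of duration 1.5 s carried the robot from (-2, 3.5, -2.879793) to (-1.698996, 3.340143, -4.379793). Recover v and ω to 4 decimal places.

Δθ = -4.379793 − -2.879793 = -1.500000
ω = Δθ/dt = -1.500000/1.5 = -1.0000
R = Δx/(sin θ' − sin θ) = 0.2500
v = R·ω = 0.2500·-1.0000 = -0.2500

v = -0.2500, ω = -1.0000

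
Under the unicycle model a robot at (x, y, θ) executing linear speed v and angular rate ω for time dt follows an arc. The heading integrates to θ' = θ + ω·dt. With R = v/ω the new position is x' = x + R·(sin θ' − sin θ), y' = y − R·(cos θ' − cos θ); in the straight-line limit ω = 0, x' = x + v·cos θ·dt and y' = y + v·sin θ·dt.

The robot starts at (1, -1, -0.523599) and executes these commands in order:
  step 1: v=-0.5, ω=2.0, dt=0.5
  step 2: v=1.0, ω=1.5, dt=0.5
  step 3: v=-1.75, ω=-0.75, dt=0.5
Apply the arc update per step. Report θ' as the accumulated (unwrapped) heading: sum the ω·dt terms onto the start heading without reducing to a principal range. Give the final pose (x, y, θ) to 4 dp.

(0.6410, -1.3767, 0.8514)

step 1: θ'=0.4764 (R=-0.2500) → pose (0.7604, -0.9943, 0.4764)
step 2: θ'=1.2264 (R=0.6667) → pose (1.0822, -0.6270, 1.2264)
step 3: θ'=0.8514 (R=2.3333) → pose (0.6410, -1.3767, 0.8514)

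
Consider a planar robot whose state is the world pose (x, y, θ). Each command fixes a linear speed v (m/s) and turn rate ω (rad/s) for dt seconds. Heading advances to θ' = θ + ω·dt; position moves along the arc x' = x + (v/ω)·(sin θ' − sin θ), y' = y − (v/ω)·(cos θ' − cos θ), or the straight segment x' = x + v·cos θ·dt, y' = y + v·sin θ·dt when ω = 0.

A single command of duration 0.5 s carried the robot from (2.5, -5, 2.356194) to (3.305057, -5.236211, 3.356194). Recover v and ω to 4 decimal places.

Δθ = 3.356194 − 2.356194 = 1.000000
ω = Δθ/dt = 1.000000/0.5 = 2.0000
R = Δx/(sin θ' − sin θ) = -0.8750
v = R·ω = -0.8750·2.0000 = -1.7500

v = -1.7500, ω = 2.0000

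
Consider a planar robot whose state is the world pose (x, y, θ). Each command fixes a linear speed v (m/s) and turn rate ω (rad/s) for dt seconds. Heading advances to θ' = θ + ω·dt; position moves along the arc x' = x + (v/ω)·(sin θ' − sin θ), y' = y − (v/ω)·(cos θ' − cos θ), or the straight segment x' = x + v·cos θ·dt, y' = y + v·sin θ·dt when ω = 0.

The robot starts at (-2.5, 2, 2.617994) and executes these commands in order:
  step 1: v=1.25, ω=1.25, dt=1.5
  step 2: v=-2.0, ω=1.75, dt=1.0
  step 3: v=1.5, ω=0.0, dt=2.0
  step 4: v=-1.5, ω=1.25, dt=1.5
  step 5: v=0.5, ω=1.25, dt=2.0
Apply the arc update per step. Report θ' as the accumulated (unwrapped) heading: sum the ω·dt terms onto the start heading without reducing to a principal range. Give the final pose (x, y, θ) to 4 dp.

(-4.0126, 1.1526, 10.6180)

step 1: θ'=4.4930 (R=1.0000) → pose (-3.9760, 1.3516, 4.4930)
step 2: θ'=6.2430 (R=-1.1429) → pose (-5.0456, 2.7423, 6.2430)
step 3: θ'=6.2430 (straight) → pose (-2.0480, 2.6217, 6.2430)
step 4: θ'=8.1180 (R=-1.2000) → pose (-3.2546, 1.1096, 8.1180)
step 5: θ'=10.6180 (R=0.4000) → pose (-4.0126, 1.1526, 10.6180)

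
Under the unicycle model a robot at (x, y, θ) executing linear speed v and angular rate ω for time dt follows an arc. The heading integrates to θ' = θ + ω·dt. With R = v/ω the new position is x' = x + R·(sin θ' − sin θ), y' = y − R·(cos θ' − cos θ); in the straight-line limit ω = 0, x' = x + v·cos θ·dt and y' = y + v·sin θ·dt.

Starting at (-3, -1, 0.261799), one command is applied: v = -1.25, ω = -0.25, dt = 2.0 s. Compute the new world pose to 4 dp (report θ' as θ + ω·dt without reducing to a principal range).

(-5.4739, -1.0292, -0.2382)

θ' = 0.2618 + -0.25·2.0 = -0.2382
R = v/ω = -1.25/-0.25 = 5.0000
x' = -3 + 5.0000·(sin -0.2382 − sin 0.2618) = -5.4739
y' = -1 − 5.0000·(cos -0.2382 − cos 0.2618) = -1.0292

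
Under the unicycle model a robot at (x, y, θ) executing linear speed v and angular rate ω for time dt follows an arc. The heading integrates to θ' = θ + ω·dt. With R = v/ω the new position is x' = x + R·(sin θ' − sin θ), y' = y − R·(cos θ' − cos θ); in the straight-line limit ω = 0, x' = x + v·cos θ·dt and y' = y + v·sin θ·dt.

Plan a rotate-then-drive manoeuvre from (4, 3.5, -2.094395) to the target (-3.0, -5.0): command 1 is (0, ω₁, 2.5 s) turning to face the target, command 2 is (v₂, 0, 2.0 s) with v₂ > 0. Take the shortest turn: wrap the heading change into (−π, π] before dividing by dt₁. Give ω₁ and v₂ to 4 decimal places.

ω₁ = -0.0661, v₂ = 5.5057

heading to target = atan2(-5−3.5, -3−4) = -2.2597
Δθ = wrap(-2.2597 − -2.0944) = -0.1653; ω₁ = Δθ/dt₁ = -0.0661
distance = √((-3−4)² + (-5−3.5)²) = 11.0114; v₂ = distance/dt₂ = 5.5057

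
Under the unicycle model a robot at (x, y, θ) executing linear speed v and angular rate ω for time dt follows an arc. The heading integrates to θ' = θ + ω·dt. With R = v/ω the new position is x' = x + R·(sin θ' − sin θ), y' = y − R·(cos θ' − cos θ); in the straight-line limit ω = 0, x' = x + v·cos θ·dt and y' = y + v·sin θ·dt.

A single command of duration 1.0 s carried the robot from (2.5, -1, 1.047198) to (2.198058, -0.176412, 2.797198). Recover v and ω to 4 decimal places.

v = 1.0000, ω = 1.7500

Δθ = 2.797198 − 1.047198 = 1.750000
ω = Δθ/dt = 1.750000/1.0 = 1.7500
R = −Δy/(cos θ' − cos θ) = 0.5714
v = R·ω = 0.5714·1.7500 = 1.0000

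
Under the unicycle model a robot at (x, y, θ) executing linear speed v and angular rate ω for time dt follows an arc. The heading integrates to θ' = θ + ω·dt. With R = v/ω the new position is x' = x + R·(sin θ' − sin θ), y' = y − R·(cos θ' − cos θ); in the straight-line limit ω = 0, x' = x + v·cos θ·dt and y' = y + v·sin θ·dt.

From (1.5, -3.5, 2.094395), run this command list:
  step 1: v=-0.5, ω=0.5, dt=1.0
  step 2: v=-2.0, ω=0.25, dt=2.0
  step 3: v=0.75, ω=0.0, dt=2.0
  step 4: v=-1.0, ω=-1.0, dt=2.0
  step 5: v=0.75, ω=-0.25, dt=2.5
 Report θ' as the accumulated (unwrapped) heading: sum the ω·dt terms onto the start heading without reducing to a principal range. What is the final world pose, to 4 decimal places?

step 1: θ'=2.5944 (R=-1.0000) → pose (1.8457, -3.8540, 2.5944)
step 2: θ'=3.0944 (R=-8.0000) → pose (5.6307, -5.0132, 3.0944)
step 3: θ'=3.0944 (straight) → pose (4.1323, -4.9424, 3.0944)
step 4: θ'=1.0944 (R=1.0000) → pose (4.9738, -6.3999, 1.0944)
step 5: θ'=0.4694 (R=-3.0000) → pose (6.2827, -5.1001, 0.4694)

(6.2827, -5.1001, 0.4694)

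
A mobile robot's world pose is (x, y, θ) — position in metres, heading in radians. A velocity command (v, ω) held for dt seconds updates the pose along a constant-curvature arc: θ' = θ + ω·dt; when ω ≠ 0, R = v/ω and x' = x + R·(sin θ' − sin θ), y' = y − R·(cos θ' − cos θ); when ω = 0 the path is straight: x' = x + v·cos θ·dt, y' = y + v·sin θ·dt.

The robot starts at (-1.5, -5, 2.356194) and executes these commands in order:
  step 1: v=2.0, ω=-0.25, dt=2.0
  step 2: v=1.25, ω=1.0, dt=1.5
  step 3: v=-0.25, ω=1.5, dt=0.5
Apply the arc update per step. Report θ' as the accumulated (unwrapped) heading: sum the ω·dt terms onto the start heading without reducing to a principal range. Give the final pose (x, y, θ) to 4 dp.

(-4.8837, -0.6582, 4.1062)

step 1: θ'=1.8562 (R=-8.0000) → pose (-3.5195, -1.5955, 1.8562)
step 2: θ'=3.3562 (R=1.2500) → pose (-4.9852, -0.7261, 3.3562)
step 3: θ'=4.1062 (R=-0.1667) → pose (-4.8837, -0.6582, 4.1062)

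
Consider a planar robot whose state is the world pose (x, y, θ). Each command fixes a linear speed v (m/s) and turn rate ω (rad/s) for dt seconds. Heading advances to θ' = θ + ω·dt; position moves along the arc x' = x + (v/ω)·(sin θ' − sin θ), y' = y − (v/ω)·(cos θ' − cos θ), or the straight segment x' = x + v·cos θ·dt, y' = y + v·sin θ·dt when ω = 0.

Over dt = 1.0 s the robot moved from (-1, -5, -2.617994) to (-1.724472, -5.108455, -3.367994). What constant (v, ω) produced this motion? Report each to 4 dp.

v = 0.7500, ω = -0.7500

Δθ = -3.367994 − -2.617994 = -0.750000
ω = Δθ/dt = -0.750000/1.0 = -0.7500
R = Δx/(sin θ' − sin θ) = -1.0000
v = R·ω = -1.0000·-0.7500 = 0.7500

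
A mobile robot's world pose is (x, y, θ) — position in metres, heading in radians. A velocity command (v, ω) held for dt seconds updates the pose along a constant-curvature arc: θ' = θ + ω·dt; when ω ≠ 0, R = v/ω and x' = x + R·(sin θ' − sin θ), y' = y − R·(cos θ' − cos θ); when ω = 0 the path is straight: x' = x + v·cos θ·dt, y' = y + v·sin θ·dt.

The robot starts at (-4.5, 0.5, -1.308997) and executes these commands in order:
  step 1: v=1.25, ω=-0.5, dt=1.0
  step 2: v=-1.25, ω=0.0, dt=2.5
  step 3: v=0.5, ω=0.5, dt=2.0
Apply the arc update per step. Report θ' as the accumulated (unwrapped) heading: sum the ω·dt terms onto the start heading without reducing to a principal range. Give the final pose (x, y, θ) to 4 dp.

(-3.4999, 1.3737, -0.8090)

step 1: θ'=-1.8090 (R=-2.5000) → pose (-4.4854, -0.7369, -1.8090)
step 2: θ'=-1.8090 (straight) → pose (-3.7480, 2.2998, -1.8090)
step 3: θ'=-0.8090 (R=1.0000) → pose (-3.4999, 1.3737, -0.8090)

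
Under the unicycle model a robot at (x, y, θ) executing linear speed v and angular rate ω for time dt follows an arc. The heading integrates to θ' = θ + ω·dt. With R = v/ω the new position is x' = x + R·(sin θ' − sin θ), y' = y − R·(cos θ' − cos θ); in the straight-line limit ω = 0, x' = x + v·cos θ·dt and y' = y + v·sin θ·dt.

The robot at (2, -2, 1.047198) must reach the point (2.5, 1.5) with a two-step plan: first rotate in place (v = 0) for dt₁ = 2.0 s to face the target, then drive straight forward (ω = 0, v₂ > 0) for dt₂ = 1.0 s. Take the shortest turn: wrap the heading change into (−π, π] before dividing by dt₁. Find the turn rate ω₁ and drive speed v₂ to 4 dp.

ω₁ = 0.1909, v₂ = 3.5355

heading to target = atan2(1.5−-2, 2.5−2) = 1.4289
Δθ = wrap(1.4289 − 1.0472) = 0.3817; ω₁ = Δθ/dt₁ = 0.1909
distance = √((2.5−2)² + (1.5−-2)²) = 3.5355; v₂ = distance/dt₂ = 3.5355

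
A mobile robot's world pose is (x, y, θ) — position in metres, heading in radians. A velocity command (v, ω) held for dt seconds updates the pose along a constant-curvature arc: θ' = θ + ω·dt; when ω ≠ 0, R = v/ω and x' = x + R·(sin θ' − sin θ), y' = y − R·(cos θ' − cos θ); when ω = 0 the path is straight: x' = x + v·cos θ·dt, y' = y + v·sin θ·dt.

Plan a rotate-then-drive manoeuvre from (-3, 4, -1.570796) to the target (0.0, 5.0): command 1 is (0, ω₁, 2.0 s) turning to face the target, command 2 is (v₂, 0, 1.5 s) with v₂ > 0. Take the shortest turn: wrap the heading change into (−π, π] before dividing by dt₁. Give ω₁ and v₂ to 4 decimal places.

heading to target = atan2(5−4, 0−-3) = 0.3218
Δθ = wrap(0.3218 − -1.5708) = 1.8925; ω₁ = Δθ/dt₁ = 0.9463
distance = √((0−-3)² + (5−4)²) = 3.1623; v₂ = distance/dt₂ = 2.1082

ω₁ = 0.9463, v₂ = 2.1082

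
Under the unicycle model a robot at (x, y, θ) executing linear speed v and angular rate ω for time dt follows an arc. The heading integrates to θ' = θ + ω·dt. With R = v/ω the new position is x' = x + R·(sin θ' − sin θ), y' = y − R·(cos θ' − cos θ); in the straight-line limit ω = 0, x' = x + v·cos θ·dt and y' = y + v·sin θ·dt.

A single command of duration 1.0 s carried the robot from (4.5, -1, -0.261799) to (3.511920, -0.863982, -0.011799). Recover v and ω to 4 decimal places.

v = -1.0000, ω = 0.2500

Δθ = -0.011799 − -0.261799 = 0.250000
ω = Δθ/dt = 0.250000/1.0 = 0.2500
R = Δx/(sin θ' − sin θ) = -4.0000
v = R·ω = -4.0000·0.2500 = -1.0000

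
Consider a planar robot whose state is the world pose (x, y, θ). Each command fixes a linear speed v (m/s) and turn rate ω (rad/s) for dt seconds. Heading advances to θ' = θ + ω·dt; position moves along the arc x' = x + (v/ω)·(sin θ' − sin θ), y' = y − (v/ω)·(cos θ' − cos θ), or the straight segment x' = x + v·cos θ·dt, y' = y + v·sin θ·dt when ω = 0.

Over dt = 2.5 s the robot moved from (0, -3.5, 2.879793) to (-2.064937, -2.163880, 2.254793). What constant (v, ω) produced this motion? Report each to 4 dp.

Δθ = 2.254793 − 2.879793 = -0.625000
ω = Δθ/dt = -0.625000/2.5 = -0.2500
R = Δx/(sin θ' − sin θ) = -4.0000
v = R·ω = -4.0000·-0.2500 = 1.0000

v = 1.0000, ω = -0.2500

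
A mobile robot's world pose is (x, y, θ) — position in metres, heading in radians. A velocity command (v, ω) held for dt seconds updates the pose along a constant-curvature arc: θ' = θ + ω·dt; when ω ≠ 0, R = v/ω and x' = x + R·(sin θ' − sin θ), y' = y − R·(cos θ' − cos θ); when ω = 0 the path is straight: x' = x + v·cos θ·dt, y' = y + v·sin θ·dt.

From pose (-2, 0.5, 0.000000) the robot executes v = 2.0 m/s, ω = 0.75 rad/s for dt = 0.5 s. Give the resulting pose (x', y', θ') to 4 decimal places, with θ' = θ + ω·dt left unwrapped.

θ' = 0.0000 + 0.75·0.5 = 0.3750
R = v/ω = 2.0/0.75 = 2.6667
x' = -2 + 2.6667·(sin 0.3750 − sin 0.0000) = -1.0233
y' = 0.5 − 2.6667·(cos 0.3750 − cos 0.0000) = 0.6853

(-1.0233, 0.6853, 0.3750)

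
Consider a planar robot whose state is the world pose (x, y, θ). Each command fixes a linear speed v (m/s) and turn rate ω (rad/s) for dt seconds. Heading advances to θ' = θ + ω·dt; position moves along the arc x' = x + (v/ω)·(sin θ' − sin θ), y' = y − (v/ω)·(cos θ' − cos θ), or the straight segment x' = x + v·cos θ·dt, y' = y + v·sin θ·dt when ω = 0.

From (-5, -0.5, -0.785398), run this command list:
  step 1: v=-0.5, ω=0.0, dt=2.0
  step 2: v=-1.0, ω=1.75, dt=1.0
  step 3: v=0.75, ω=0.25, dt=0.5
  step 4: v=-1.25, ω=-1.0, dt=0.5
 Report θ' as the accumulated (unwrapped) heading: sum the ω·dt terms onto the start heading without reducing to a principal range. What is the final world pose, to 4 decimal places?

step 1: θ'=-0.7854 (straight) → pose (-5.7071, 0.2071, -0.7854)
step 2: θ'=0.9646 (R=-0.5714) → pose (-6.5808, 0.1286, 0.9646)
step 3: θ'=1.0896 (R=3.0000) → pose (-6.3869, 0.4493, 1.0896)
step 4: θ'=0.5896 (R=1.2500) → pose (-6.7999, -0.0111, 0.5896)

(-6.7999, -0.0111, 0.5896)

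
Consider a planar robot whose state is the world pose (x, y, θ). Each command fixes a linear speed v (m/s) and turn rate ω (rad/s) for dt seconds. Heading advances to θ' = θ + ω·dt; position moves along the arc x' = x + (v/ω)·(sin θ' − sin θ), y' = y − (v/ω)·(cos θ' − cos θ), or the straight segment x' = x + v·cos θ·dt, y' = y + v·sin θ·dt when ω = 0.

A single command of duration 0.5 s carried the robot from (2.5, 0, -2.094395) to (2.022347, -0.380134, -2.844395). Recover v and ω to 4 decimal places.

v = 1.2500, ω = -1.5000

Δθ = -2.844395 − -2.094395 = -0.750000
ω = Δθ/dt = -0.750000/0.5 = -1.5000
R = Δx/(sin θ' − sin θ) = -0.8333
v = R·ω = -0.8333·-1.5000 = 1.2500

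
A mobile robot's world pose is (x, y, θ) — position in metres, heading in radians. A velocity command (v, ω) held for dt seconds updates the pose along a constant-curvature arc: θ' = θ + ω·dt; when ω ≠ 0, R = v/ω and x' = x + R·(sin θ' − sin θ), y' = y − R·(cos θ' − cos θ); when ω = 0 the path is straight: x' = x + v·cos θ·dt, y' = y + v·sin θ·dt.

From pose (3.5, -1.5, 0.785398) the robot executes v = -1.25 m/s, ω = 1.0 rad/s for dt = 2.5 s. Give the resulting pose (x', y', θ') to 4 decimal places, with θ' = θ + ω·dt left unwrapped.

(4.5630, -3.6210, 3.2854)

θ' = 0.7854 + 1.0·2.5 = 3.2854
R = v/ω = -1.25/1.0 = -1.2500
x' = 3.5 + -1.2500·(sin 3.2854 − sin 0.7854) = 4.5630
y' = -1.5 − -1.2500·(cos 3.2854 − cos 0.7854) = -3.6210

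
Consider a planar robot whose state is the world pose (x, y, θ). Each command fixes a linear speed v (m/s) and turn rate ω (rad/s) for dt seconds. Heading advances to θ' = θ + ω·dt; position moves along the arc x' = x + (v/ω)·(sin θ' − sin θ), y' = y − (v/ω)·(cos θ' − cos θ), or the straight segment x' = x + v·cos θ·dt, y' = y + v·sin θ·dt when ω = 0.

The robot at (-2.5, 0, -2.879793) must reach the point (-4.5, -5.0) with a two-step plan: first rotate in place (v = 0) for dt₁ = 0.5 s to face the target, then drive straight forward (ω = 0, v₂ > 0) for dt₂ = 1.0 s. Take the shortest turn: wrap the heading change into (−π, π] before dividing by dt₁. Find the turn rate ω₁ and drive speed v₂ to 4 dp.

ω₁ = 1.8570, v₂ = 5.3852

heading to target = atan2(-5−0, -4.5−-2.5) = -1.9513
Δθ = wrap(-1.9513 − -2.8798) = 0.9285; ω₁ = Δθ/dt₁ = 1.8570
distance = √((-4.5−-2.5)² + (-5−0)²) = 5.3852; v₂ = distance/dt₂ = 5.3852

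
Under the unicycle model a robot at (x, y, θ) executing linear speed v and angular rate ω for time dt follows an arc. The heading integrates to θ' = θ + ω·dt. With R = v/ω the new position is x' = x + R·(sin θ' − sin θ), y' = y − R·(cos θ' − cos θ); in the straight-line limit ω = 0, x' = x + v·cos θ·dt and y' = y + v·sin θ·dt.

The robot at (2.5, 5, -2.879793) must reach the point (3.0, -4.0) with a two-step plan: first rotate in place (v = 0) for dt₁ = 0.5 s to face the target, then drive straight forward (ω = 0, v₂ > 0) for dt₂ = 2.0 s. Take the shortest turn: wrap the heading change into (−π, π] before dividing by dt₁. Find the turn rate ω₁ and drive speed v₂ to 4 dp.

heading to target = atan2(-4−5, 3−2.5) = -1.5153
Δθ = wrap(-1.5153 − -2.8798) = 1.3645; ω₁ = Δθ/dt₁ = 2.7290
distance = √((3−2.5)² + (-4−5)²) = 9.0139; v₂ = distance/dt₂ = 4.5069

ω₁ = 2.7290, v₂ = 4.5069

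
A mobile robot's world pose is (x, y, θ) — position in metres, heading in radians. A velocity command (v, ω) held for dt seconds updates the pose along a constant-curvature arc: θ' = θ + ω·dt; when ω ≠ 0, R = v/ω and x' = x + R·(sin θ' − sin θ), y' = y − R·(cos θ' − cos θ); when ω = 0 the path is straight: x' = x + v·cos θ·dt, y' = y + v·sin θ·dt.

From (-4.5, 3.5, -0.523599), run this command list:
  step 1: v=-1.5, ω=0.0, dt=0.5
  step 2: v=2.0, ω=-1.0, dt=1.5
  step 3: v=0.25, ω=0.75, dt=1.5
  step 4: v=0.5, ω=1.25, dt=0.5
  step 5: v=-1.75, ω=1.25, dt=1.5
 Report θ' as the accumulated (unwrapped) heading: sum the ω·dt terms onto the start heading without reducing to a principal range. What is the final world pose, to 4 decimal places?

(-5.8849, -0.6122, 1.6014)

step 1: θ'=-0.5236 (straight) → pose (-5.1495, 3.8750, -0.5236)
step 2: θ'=-2.0236 (R=-2.0000) → pose (-4.3511, 1.2680, -2.0236)
step 3: θ'=-0.8986 (R=0.3333) → pose (-4.3121, 0.9146, -0.8986)
step 4: θ'=-0.2736 (R=0.4000) → pose (-4.1072, 0.7785, -0.2736)
step 5: θ'=1.6014 (R=-1.4000) → pose (-5.8849, -0.6122, 1.6014)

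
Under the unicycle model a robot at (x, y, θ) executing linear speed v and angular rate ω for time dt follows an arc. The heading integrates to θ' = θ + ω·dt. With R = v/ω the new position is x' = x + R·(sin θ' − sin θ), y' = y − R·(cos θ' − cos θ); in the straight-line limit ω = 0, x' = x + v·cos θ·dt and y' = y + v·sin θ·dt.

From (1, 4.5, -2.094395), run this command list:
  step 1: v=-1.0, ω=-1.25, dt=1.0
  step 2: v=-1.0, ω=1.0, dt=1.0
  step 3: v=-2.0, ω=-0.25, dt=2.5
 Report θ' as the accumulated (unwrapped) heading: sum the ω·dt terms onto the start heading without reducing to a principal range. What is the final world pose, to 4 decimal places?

(7.1232, 7.4564, -2.9694)

step 1: θ'=-3.3444 (R=0.8000) → pose (1.8540, 4.8836, -3.3444)
step 2: θ'=-2.3444 (R=-1.0000) → pose (2.7708, 5.1644, -2.3444)
step 3: θ'=-2.9694 (R=8.0000) → pose (7.1232, 7.4564, -2.9694)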